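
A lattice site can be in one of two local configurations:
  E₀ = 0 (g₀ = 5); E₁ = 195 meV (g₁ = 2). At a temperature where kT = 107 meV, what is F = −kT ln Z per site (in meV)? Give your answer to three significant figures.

Eᵢ/kT = 0, 1.8224.
Z = Σ gᵢe^(−Eᵢ/kT) = 5·e^(−0) + 2·e^(−1.8224) = 5.0000 + 0.32327 = 5.3233.
F = −kT ln Z = −107 × ln(5.3233) = −107 × 1.6721 = -179 meV.

-179 meV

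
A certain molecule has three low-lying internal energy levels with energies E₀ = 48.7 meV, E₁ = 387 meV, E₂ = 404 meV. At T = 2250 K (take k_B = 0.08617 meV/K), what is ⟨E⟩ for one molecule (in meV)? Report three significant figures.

136 meV

k_BT = 0.08617 × 2250 K = 193.88 meV.
Eᵢ/kT = 0.25119, 1.9961, 2.0838.
Z = Σ e^(−Eᵢ/kT) = e^(−0.25119) + e^(−1.9961) + e^(−2.0838) = 0.77787 + 0.13586 + 0.12446 = 1.0382.
⟨E⟩ = Σ Eᵢ e^(−Eᵢ/kT) / Z = (48.7·0.77787 + 387·0.13586 + 404·0.12446) / 1.0382 = 136 meV.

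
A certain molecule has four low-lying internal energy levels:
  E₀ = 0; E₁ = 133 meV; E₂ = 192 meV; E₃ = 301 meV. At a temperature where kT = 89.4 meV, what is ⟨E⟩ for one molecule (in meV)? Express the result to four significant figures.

Eᵢ/kT = 0, 1.48770, 2.14765, 3.36689.
Z = Σ e^(−Eᵢ/kT) = e^(−0) + e^(−1.48770) + e^(−2.14765) + e^(−3.36689) = 1.00000 + 0.225892 + 0.116758 + 0.0344968 = 1.37715.
⟨E⟩ = Σ Eᵢ e^(−Eᵢ/kT) / Z = (0·1.00000 + 133·0.225892 + 192·0.116758 + 301·0.0344968) / 1.37715 = 45.63 meV.

45.63 meV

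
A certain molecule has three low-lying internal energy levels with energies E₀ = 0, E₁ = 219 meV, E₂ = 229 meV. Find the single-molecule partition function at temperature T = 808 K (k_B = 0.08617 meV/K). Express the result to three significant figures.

k_BT = 0.08617 × 808 K = 69.625 meV.
Eᵢ/kT = 0, 3.1454, 3.2890.
Z = Σ e^(−Eᵢ/kT) = e^(−0) + e^(−3.1454) + e^(−3.2890) = 1.0000 + 0.043050 + 0.037291 = 1.0803.

Z = 1.08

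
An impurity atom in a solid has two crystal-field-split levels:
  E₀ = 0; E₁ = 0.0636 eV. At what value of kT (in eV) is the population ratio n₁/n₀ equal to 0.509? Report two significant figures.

n₁/n₀ = exp[−(E₁−E₀)/kT] = 0.509.
⇒ (E₁−E₀)/kT = ln(1/0.509) = ln(1.965) = 0.6755.
kT = 0.0636 eV / 0.6755 = 0.094 eV.

0.094 eV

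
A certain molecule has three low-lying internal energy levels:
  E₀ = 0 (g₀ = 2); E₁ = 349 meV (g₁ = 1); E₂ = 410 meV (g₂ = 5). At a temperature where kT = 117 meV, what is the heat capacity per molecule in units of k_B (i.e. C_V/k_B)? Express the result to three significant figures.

Eᵢ/kT = 0, 2.9829, 3.5043.
Z = Σ gᵢe^(−Eᵢ/kT) = 2·e^(−0) + 1·e^(−2.9829) + 5·e^(−3.5043) = 2.0000 + 0.050646 + 0.15034 = 2.2010.
⟨E⟩ = 36.036 meV, ⟨E²⟩ = 14285 meV².
C_V/k_B = (⟨E²⟩ − ⟨E⟩²)/(kT)² = (14285 − 1298.6)/13689 = 0.949.

0.949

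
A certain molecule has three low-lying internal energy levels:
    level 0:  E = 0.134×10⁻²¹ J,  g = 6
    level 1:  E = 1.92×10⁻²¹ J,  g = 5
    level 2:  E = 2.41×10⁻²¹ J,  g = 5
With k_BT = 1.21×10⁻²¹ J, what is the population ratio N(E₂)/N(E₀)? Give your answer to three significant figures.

n₂/n₀ = (g₂/g₀) exp[−(E₂−E₀)/kT] = (5/6) × exp(−(2.276 ×10⁻²¹ J)/(1.21 ×10⁻²¹ J)) = (5/6) × exp(-1.8810) = 0.127.

0.127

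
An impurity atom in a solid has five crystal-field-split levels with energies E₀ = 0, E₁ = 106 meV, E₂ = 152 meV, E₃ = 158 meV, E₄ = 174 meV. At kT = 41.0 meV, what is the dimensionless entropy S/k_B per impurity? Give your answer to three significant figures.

Eᵢ/kT = 0, 2.5854, 3.7073, 3.8537, 4.2439.
Z = Σ e^(−Eᵢ/kT) = e^(−0) + e^(−2.5854) + e^(−3.7073) + e^(−3.8537) + e^(−4.2439) = 1.0000 + 0.075366 + 0.024544 + 0.021201 + 0.014352 = 1.1355.
⟨E⟩ = Σ EᵢPᵢ = 15.470 meV.
S/k_B = ln Z + ⟨E⟩/kT = ln(1.1355) + 15.470/41.0 = 0.12707 + 0.37732 = 0.504.

0.504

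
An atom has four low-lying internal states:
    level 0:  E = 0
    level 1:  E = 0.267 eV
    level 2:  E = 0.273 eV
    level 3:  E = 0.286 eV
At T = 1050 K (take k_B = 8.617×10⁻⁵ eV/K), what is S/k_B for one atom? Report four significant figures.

k_BT = 8.617×10⁻⁵ × 1050 K = 0.0904785 eV.
Eᵢ/kT = 0, 2.95098, 3.01729, 3.16097.
Z = Σ e^(−Eᵢ/kT) = e^(−0) + e^(−2.95098) + e^(−3.01729) + e^(−3.16097) = 1.00000 + 0.0522884 + 0.0489336 + 0.0423846 = 1.14361.
⟨E⟩ = Σ EᵢPᵢ = 0.0344889 eV.
S/k_B = ln Z + ⟨E⟩/kT = ln(1.14361) + 0.0344889/0.0904785 = 0.134190 + 0.381183 = 0.5154.

0.5154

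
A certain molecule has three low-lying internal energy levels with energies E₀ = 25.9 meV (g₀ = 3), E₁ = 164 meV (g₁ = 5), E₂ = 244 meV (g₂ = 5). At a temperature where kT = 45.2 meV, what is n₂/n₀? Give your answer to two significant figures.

0.013

n₂/n₀ = (g₂/g₀) exp[−(E₂−E₀)/kT] = (5/3) × exp(−(218.1 meV)/(45.2 meV)) = (5/3) × exp(-4.825) = 0.013.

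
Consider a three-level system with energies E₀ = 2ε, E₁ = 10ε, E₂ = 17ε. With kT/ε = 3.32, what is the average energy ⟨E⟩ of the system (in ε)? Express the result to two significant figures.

2.8 ε

Eᵢ/kT = 0.6024, 3.012, 5.120.
Z = Σ e^(−Eᵢ/kT) = e^(−0.6024) + e^(−3.012) + e^(−5.120) = 0.5475 + 0.04919 + 0.005976 = 0.6027.
⟨E⟩ = Σ Eᵢ e^(−Eᵢ/kT) / Z = (2·0.5475 + 10·0.04919 + 17·0.005976) / 0.6027 = 2.8 ε.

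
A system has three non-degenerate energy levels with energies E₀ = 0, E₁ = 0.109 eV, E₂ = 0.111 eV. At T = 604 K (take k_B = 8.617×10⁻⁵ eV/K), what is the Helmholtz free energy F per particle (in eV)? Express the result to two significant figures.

k_BT = 8.617×10⁻⁵ × 604 K = 0.05205 eV.
Eᵢ/kT = 0, 2.094, 2.133.
Z = Σ e^(−Eᵢ/kT) = e^(−0) + e^(−2.094) + e^(−2.133) = 1.000 + 0.1232 + 0.1185 = 1.242.
F = −kT ln Z = −0.05205 × ln(1.242) = −0.05205 × 0.2167 = -0.011 eV.

-0.011 eV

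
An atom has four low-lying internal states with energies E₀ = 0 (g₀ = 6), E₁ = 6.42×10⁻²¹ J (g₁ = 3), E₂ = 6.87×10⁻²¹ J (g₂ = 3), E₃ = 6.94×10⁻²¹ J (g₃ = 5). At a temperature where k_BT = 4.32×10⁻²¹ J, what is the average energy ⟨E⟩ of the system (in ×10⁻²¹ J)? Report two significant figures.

Eᵢ/kT = 0, 1.486, 1.590, 1.606.
Z = Σ gᵢe^(−Eᵢ/kT) = 6·e^(−0) + 3·e^(−1.486) + 3·e^(−1.590) + 5·e^(−1.606) = 6.000 + 0.6788 + 0.6118 + 1.003 = 8.294.
⟨E⟩ = Σ Eᵢ gᵢe^(−Eᵢ/kT) / Z = (0·6.000 + 6.42·0.6788 + 6.87·0.6118 + 6.94·1.003) / 8.294 = 1.9 ×10⁻²¹ J.

1.9 ×10⁻²¹ J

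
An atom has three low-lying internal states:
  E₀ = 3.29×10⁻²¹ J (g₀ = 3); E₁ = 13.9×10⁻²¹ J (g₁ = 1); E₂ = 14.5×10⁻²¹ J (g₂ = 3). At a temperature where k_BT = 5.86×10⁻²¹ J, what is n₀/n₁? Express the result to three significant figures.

18.3

n₀/n₁ = (g₀/g₁) exp[−(E₀−E₁)/kT] = (3/1) × exp(−(-10.61 ×10⁻²¹ J)/(5.86 ×10⁻²¹ J)) = (3/1) × exp(1.8106) = 18.3.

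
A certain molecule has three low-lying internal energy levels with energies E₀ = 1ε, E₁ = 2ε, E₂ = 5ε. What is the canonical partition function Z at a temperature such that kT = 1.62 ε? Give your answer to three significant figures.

Eᵢ/kT = 0.61728, 1.2346, 3.0864.
Z = Σ e^(−Eᵢ/kT) = e^(−0.61728) + e^(−1.2346) + e^(−3.0864) = 0.53941 + 0.29095 + 0.045666 = 0.87603.

Z = 0.876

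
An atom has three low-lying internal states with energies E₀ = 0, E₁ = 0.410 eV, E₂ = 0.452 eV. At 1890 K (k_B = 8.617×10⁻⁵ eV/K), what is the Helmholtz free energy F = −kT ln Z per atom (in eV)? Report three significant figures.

-0.0218 eV

k_BT = 8.617×10⁻⁵ × 1890 K = 0.16286 eV.
Eᵢ/kT = 0, 2.5175, 2.7754.
Z = Σ e^(−Eᵢ/kT) = e^(−0) + e^(−2.5175) + e^(−2.7754) = 1.0000 + 0.080661 + 0.062325 = 1.1430.
F = −kT ln Z = −0.16286 × ln(1.1430) = −0.16286 × 0.13366 = -0.0218 eV.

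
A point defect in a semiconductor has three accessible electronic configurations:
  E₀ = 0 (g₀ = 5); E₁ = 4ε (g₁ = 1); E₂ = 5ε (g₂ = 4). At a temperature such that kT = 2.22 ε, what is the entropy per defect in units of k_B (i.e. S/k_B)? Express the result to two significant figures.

Eᵢ/kT = 0, 1.802, 2.252.
Z = Σ gᵢe^(−Eᵢ/kT) = 5·e^(−0) + 1·e^(−1.802) + 4·e^(−2.252) = 5.000 + 0.1650 + 0.4208 = 5.586.
⟨E⟩ = Σ EᵢPᵢ = 0.4948 ε.
S/k_B = ln Z + ⟨E⟩/kT = ln(5.586) + 0.4948/2.22 = 1.720 + 0.2229 = 1.9.

1.9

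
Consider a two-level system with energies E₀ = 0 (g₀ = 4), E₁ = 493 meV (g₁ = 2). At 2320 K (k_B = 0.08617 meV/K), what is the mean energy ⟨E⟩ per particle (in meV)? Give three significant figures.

k_BT = 0.08617 × 2320 K = 199.91 meV.
Eᵢ/kT = 0, 2.4661.
Z = Σ gᵢe^(−Eᵢ/kT) = 4·e^(−0) + 2·e^(−2.4661) = 4.0000 + 0.16983 = 4.1698.
⟨E⟩ = Σ Eᵢ gᵢe^(−Eᵢ/kT) / Z = (0·4.0000 + 493·0.16983) / 4.1698 = 20.1 meV.

20.1 meV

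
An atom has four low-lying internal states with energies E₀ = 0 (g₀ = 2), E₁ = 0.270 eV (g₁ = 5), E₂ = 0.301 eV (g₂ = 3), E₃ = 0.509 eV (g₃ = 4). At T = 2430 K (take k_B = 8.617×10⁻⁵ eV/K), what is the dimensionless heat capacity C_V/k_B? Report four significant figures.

0.6378

k_BT = 8.617×10⁻⁵ × 2430 K = 0.209393 eV.
Eᵢ/kT = 0, 1.28944, 1.43749, 2.43084.
Z = Σ gᵢe^(−Eᵢ/kT) = 2·e^(−0) + 5·e^(−1.28944) + 3·e^(−1.43749) + 4·e^(−2.43084) = 2.00000 + 1.37712 + 0.712570 + 0.351852 = 4.44154.
⟨E⟩ = 0.172327 eV, ⟨E²⟩ = 0.0576624 eV².
C_V/k_B = (⟨E²⟩ − ⟨E⟩²)/(kT)² = (0.0576624 − 0.0296966)/0.0438454 = 0.6378.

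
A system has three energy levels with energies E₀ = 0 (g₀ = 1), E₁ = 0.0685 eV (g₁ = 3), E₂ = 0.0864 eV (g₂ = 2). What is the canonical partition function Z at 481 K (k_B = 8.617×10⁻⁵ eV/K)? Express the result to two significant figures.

k_BT = 8.617×10⁻⁵ × 481 K = 0.04145 eV.
Eᵢ/kT = 0, 1.653, 2.084.
Z = Σ gᵢe^(−Eᵢ/kT) = 1·e^(−0) + 3·e^(−1.653) + 2·e^(−2.084) = 1.000 + 0.5744 + 0.2489 = 1.823.

Z = 1.8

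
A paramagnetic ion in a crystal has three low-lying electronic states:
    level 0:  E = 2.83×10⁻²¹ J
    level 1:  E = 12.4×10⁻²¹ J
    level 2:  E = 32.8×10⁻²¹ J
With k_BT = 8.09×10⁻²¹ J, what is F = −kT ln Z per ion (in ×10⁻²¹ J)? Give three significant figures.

Eᵢ/kT = 0.34981, 1.5328, 4.0544.
Z = Σ e^(−Eᵢ/kT) = e^(−0.34981) + e^(−1.5328) + e^(−4.0544) = 0.70482 + 0.21593 + 0.017346 = 0.93810.
F = −kT ln Z = −8.09 × ln(0.93810) = −8.09 × -0.063899 = 0.517 ×10⁻²¹ J.

0.517 ×10⁻²¹ J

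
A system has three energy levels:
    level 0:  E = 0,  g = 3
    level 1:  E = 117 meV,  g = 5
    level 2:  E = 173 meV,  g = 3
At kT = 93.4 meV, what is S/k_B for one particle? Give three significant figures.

2.13

Eᵢ/kT = 0, 1.2527, 1.8522.
Z = Σ gᵢe^(−Eᵢ/kT) = 3·e^(−0) + 5·e^(−1.2527) + 3·e^(−1.8522) = 3.0000 + 1.4287 + 0.47067 = 4.8994.
⟨E⟩ = Σ EᵢPᵢ = 50.738 meV.
S/k_B = ln Z + ⟨E⟩/kT = ln(4.8994) + 50.738/93.4 = 1.5891 + 0.54323 = 2.13.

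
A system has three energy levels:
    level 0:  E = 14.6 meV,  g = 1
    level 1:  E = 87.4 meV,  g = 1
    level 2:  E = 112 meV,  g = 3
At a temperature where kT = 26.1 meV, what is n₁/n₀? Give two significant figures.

0.061

n₁/n₀ = (g₁/g₀) exp[−(E₁−E₀)/kT] = (1/1) × exp(−(72.8 meV)/(26.1 meV)) = (1/1) × exp(-2.789) = 0.061.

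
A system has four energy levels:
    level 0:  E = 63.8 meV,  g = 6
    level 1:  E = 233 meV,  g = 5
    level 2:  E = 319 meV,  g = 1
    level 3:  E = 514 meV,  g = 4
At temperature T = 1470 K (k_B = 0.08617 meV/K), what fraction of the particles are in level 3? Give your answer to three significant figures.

k_BT = 0.08617 × 1470 K = 126.67 meV.
Eᵢ/kT = 0.50367, 1.8394, 2.5184, 4.0578.
Z = Σ gᵢe^(−Eᵢ/kT) = 6·e^(−0.50367) + 5·e^(−1.8394) + 1·e^(−2.5184) + 4·e^(−4.0578) = 3.6259 + 0.79456 + 0.080588 + 0.069148 = 4.5702.
P₃ = g₃ e^(−E₃/kT) / Z = 0.069148/4.5702 = 0.0151.

0.0151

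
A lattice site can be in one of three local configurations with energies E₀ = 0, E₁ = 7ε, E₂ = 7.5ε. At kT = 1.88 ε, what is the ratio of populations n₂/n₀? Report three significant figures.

n₂/n₀ = exp[−(E₂−E₀)/kT] = exp(−(7.5ε)/(1.88ε)) = exp(-3.9894) = 0.0185.

0.0185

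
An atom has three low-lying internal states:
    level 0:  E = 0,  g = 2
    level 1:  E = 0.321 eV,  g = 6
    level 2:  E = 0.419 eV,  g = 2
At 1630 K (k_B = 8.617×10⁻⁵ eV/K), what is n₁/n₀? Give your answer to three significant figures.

k_BT = 8.617×10⁻⁵ × 1630 K = 0.14046 eV.
n₁/n₀ = (g₁/g₀) exp[−(E₁−E₀)/kT] = (6/2) × exp(−(0.321 eV)/(0.14046 eV)) = (6/2) × exp(-2.2853) = 0.305.

0.305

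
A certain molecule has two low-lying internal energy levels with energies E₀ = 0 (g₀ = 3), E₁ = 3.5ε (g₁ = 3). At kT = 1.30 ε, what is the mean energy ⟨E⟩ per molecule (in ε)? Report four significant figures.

Eᵢ/kT = 0, 2.69231.
Z = Σ gᵢe^(−Eᵢ/kT) = 3·e^(−0) + 3·e^(−2.69231) = 3.00000 + 0.203173 = 3.20317.
⟨E⟩ = Σ Eᵢ gᵢe^(−Eᵢ/kT) / Z = (0·3.00000 + 3.5·0.203173) / 3.20317 = 0.2220 ε.

0.2220 ε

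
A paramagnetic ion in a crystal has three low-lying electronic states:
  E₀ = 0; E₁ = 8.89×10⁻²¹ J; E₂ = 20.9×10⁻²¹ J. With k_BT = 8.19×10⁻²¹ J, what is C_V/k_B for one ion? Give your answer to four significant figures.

0.4800

Eᵢ/kT = 0, 1.08547, 2.55189.
Z = Σ e^(−Eᵢ/kT) = e^(−0) + e^(−1.08547) + e^(−2.55189) = 1.00000 + 0.337743 + 0.0779342 = 1.41568.
⟨E⟩ = 3.27147, ⟨E²⟩ = 42.9016.
C_V/k_B = (⟨E²⟩ − ⟨E⟩²)/(kT)² = (42.9016 − 10.7025)/67.0761 = 0.4800.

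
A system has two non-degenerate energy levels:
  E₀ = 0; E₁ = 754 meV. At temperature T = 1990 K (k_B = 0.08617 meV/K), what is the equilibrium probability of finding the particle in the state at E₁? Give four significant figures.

k_BT = 0.08617 × 1990 K = 171.478 meV.
Eᵢ/kT = 0, 4.39707.
Z = Σ e^(−Eᵢ/kT) = e^(−0) + e^(−4.39707) = 1.00000 + 0.0123134 = 1.01231.
P₁ = e^(−E₁/kT) / Z = 0.0123134/1.01231 = 0.01216.

0.01216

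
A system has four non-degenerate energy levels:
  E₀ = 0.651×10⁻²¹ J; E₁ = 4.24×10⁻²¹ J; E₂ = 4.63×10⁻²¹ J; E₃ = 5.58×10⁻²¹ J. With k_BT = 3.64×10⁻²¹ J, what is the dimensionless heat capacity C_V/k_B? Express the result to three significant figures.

0.325

Eᵢ/kT = 0.17885, 1.1648, 1.2720, 1.5330.
Z = Σ e^(−Eᵢ/kT) = e^(−0.17885) + e^(−1.1648) + e^(−1.2720) + e^(−1.5330) = 0.83623 + 0.31199 + 0.28027 + 0.21589 = 1.6444.
⟨E⟩ = 2.6572, ⟨E²⟩ = 11.368.
C_V/k_B = (⟨E²⟩ − ⟨E⟩²)/(kT)² = (11.368 − 7.0607)/13.250 = 0.325.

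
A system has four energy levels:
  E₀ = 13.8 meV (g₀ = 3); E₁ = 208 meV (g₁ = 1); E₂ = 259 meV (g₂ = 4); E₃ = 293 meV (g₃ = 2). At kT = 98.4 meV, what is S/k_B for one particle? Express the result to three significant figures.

1.68

Eᵢ/kT = 0.14024, 2.1138, 2.6321, 2.9776.
Z = Σ gᵢe^(−Eᵢ/kT) = 3·e^(−0.14024) + 1·e^(−2.1138) + 4·e^(−2.6321) + 2·e^(−2.9776) = 2.6074 + 0.12078 + 0.28771 + 0.10183 = 3.1177.
⟨E⟩ = Σ EᵢPᵢ = 53.070 meV.
S/k_B = ln Z + ⟨E⟩/kT = ln(3.1177) + 53.070/98.4 = 1.1371 + 0.53933 = 1.68.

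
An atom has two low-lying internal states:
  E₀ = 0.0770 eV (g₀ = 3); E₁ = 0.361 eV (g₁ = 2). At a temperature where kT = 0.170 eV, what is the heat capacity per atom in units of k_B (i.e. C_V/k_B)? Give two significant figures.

Eᵢ/kT = 0.4529, 2.124.
Z = Σ gᵢe^(−Eᵢ/kT) = 3·e^(−0.4529) + 2·e^(−2.124) = 1.907 + 0.2391 = 2.146.
⟨E⟩ = 0.1086 eV, ⟨E²⟩ = 0.01979 eV².
C_V/k_B = (⟨E²⟩ − ⟨E⟩²)/(kT)² = (0.01979 − 0.01179)/0.02890 = 0.28.

0.28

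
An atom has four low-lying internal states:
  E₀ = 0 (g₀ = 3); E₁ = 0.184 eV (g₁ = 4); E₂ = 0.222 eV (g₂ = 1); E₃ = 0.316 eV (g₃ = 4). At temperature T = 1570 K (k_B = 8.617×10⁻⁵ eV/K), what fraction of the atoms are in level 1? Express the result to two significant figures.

0.22

k_BT = 8.617×10⁻⁵ × 1570 K = 0.1353 eV.
Eᵢ/kT = 0, 1.360, 1.641, 2.336.
Z = Σ gᵢe^(−Eᵢ/kT) = 3·e^(−0) + 4·e^(−1.360) + 1·e^(−1.641) + 4·e^(−2.336) = 3.000 + 1.027 + 0.1938 + 0.3869 = 4.608.
P₁ = g₁ e^(−E₁/kT) / Z = 1.027/4.608 = 0.22.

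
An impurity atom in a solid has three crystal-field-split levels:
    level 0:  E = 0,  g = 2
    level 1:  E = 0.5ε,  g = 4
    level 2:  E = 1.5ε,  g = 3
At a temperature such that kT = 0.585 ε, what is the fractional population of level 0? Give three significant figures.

0.509

Eᵢ/kT = 0, 0.85470, 2.5641.
Z = Σ gᵢe^(−Eᵢ/kT) = 2·e^(−0) + 4·e^(−0.85470) + 3·e^(−2.5641) = 2.0000 + 1.7016 + 0.23097 = 3.9326.
P₀ = g₀ e^(−E₀/kT) / Z = 2.0000/3.9326 = 0.509.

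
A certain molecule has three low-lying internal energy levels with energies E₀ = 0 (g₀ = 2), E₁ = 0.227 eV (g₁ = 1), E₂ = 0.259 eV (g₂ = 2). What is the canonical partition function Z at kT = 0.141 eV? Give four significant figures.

Eᵢ/kT = 0, 1.60993, 1.83688.
Z = Σ gᵢe^(−Eᵢ/kT) = 2·e^(−0) + 1·e^(−1.60993) + 2·e^(−1.83688) = 2.00000 + 0.199902 + 0.318627 = 2.51853.

Z = 2.519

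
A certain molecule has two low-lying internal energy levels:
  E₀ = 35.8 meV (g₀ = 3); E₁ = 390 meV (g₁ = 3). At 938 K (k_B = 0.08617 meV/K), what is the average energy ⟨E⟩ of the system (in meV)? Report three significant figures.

40.2 meV

k_BT = 0.08617 × 938 K = 80.827 meV.
Eᵢ/kT = 0.44292, 4.8251.
Z = Σ gᵢe^(−Eᵢ/kT) = 3·e^(−0.44292) + 3·e^(−4.8251) = 1.9265 + 0.024077 = 1.9506.
⟨E⟩ = Σ Eᵢ gᵢe^(−Eᵢ/kT) / Z = (35.8·1.9265 + 390·0.024077) / 1.9506 = 40.2 meV.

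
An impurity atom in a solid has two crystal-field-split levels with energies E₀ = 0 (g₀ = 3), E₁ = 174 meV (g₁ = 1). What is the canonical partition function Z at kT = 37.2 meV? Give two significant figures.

Z = 3.0

Eᵢ/kT = 0, 4.677.
Z = Σ gᵢe^(−Eᵢ/kT) = 3·e^(−0) + 1·e^(−4.677) = 3.000 + 0.009307 = 3.009.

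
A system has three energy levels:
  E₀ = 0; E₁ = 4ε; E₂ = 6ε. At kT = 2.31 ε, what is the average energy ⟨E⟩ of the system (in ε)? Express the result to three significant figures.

0.923 ε

Eᵢ/kT = 0, 1.7316, 2.5974.
Z = Σ e^(−Eᵢ/kT) = e^(−0) + e^(−1.7316) + e^(−2.5974) = 1.0000 + 0.17700 + 0.074467 = 1.2515.
⟨E⟩ = Σ Eᵢ e^(−Eᵢ/kT) / Z = (0·1.0000 + 4·0.17700 + 6·0.074467) / 1.2515 = 0.923 ε.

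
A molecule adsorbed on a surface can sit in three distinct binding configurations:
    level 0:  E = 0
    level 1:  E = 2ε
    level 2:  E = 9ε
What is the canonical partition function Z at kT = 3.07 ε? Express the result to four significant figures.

Eᵢ/kT = 0, 0.651466, 2.93160.
Z = Σ e^(−Eᵢ/kT) = e^(−0) + e^(−0.651466) + e^(−2.93160) = 1.00000 + 0.521281 + 0.0533117 = 1.57459.

Z = 1.575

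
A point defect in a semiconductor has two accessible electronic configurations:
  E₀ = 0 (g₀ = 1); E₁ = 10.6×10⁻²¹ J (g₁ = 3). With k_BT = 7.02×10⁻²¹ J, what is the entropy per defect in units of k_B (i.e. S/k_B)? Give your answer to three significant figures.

Eᵢ/kT = 0, 1.5100.
Z = Σ gᵢe^(−Eᵢ/kT) = 1·e^(−0) + 3·e^(−1.5100) = 1.0000 + 0.66273 = 1.6627.
⟨E⟩ = Σ EᵢPᵢ = 4.2250 ×10⁻²¹ J.
S/k_B = ln Z + ⟨E⟩/kT = ln(1.6627) + 4.2250/7.02 = 0.50844 + 0.60185 = 1.11.

1.11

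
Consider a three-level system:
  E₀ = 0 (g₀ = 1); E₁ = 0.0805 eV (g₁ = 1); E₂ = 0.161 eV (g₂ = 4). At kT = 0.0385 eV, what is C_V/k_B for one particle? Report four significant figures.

Eᵢ/kT = 0, 2.09091, 4.18182.
Z = Σ gᵢe^(−Eᵢ/kT) = 1·e^(−0) + 1·e^(−2.09091) + 4·e^(−4.18182) = 1.00000 + 0.123575 + 0.0610828 = 1.18466.
⟨E⟩ = 0.0166986 eV, ⟨E²⟩ = 0.00201250 eV².
C_V/k_B = (⟨E²⟩ − ⟨E⟩²)/(kT)² = (0.00201250 − 0.000278843)/0.00148225 = 1.170.

1.170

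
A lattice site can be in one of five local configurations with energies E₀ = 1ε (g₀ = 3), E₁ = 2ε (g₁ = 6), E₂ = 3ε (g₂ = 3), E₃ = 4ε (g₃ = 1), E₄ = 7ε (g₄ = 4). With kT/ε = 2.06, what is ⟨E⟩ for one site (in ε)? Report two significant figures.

Eᵢ/kT = 0.4854, 0.9709, 1.456, 1.942, 3.398.
Z = Σ gᵢe^(−Eᵢ/kT) = 3·e^(−0.4854) + 6·e^(−0.9709) + 3·e^(−1.456) + 1·e^(−1.942) + 4·e^(−3.398) = 1.846 + 2.272 + 0.6995 + 0.1434 + 0.1338 = 5.095.
⟨E⟩ = Σ Eᵢ gᵢe^(−Eᵢ/kT) / Z = (1·1.846 + 2·2.272 + 3·0.6995 + 4·0.1434 + 7·0.1338) / 5.095 = 2.0 ε.

2.0 ε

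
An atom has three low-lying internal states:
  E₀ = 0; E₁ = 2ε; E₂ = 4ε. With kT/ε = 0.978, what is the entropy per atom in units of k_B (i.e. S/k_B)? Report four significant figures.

0.4270

Eᵢ/kT = 0, 2.04499, 4.08998.
Z = Σ e^(−Eᵢ/kT) = e^(−0) + e^(−2.04499) + e^(−4.08998) = 1.00000 + 0.129381 + 0.0167396 = 1.14612.
⟨E⟩ = Σ EᵢPᵢ = 0.284194 ε.
S/k_B = ln Z + ⟨E⟩/kT = ln(1.14612) + 0.284194/0.978 = 0.136382 + 0.290587 = 0.4270.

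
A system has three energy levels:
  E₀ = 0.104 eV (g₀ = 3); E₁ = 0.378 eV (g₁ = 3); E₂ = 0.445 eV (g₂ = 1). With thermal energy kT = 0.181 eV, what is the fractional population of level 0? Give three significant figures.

Eᵢ/kT = 0.57459, 2.0884, 2.4586.
Z = Σ gᵢe^(−Eᵢ/kT) = 3·e^(−0.57459) + 3·e^(−2.0884) + 1·e^(−2.4586) = 1.6888 + 0.37166 + 0.085555 = 2.1460.
P₀ = g₀ e^(−E₀/kT) / Z = 1.6888/2.1460 = 0.787.

0.787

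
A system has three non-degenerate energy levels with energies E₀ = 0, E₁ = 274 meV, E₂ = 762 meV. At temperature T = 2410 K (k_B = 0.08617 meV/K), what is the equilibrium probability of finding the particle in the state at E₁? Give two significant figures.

0.21

k_BT = 0.08617 × 2410 K = 207.7 meV.
Eᵢ/kT = 0, 1.319, 3.669.
Z = Σ e^(−Eᵢ/kT) = e^(−0) + e^(−1.319) + e^(−3.669) = 1.000 + 0.2674 + 0.02550 = 1.293.
P₁ = e^(−E₁/kT) / Z = 0.2674/1.293 = 0.21.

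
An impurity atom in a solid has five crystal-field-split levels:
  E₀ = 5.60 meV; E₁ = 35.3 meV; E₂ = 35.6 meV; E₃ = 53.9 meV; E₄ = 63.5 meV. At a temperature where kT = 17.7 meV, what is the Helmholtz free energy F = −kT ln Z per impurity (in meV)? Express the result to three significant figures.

Eᵢ/kT = 0.31638, 1.9944, 2.0113, 3.0452, 3.5876.
Z = Σ e^(−Eᵢ/kT) = e^(−0.31638) + e^(−1.9944) + e^(−2.0113) + e^(−3.0452) + e^(−3.5876) = 0.72878 + 0.13610 + 0.13381 + 0.047587 + 0.027665 = 1.0739.
F = −kT ln Z = −17.7 × ln(1.0739) = −17.7 × 0.071297 = -1.26 meV.

-1.26 meV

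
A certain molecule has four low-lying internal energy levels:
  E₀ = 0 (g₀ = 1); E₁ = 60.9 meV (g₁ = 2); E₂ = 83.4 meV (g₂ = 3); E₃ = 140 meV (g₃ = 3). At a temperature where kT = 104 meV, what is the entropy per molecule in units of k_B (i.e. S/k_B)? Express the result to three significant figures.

Eᵢ/kT = 0, 0.58558, 0.80192, 1.3462.
Z = Σ gᵢe^(−Eᵢ/kT) = 1·e^(−0) + 2·e^(−0.58558) + 3·e^(−0.80192) + 3·e^(−1.3462) = 1.0000 + 1.1136 + 1.3454 + 0.78068 = 4.2397.
⟨E⟩ = Σ EᵢPᵢ = 68.241 meV.
S/k_B = ln Z + ⟨E⟩/kT = ln(4.2397) + 68.241/104 = 1.4445 + 0.65616 = 2.10.

2.10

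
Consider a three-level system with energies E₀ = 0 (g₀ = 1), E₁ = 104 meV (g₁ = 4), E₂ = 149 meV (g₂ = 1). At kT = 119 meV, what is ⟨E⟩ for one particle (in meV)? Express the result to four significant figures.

73.16 meV

Eᵢ/kT = 0, 0.873950, 1.25210.
Z = Σ gᵢe^(−Eᵢ/kT) = 1·e^(−0) + 4·e^(−0.873950) + 1·e^(−1.25210) = 1.00000 + 1.66920 + 0.285904 = 2.95510.
⟨E⟩ = Σ Eᵢ gᵢe^(−Eᵢ/kT) / Z = (0·1.00000 + 104·1.66920 + 149·0.285904) / 2.95510 = 73.16 meV.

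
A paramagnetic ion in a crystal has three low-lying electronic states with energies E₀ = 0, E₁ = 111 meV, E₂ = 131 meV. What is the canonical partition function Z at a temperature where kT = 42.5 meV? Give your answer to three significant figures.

Z = 1.12

Eᵢ/kT = 0, 2.6118, 3.0824.
Z = Σ e^(−Eᵢ/kT) = e^(−0) + e^(−2.6118) + e^(−3.0824) = 1.0000 + 0.073402 + 0.045849 = 1.1193.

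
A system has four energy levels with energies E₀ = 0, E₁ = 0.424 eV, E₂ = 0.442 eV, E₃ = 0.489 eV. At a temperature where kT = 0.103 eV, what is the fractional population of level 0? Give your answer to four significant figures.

Eᵢ/kT = 0, 4.11650, 4.29126, 4.74757.
Z = Σ e^(−Eᵢ/kT) = e^(−0) + e^(−4.11650) + e^(−4.29126) + e^(−4.74757) = 1.00000 + 0.0163015 + 0.0136877 + 0.00867274 = 1.03866.
P₀ = e^(−E₀/kT) / Z = 1.00000/1.03866 = 0.9628.

0.9628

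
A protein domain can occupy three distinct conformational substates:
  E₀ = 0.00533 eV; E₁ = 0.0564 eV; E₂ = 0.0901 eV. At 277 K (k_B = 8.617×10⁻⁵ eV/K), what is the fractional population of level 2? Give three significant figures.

k_BT = 8.617×10⁻⁵ × 277 K = 0.023869 eV.
Eᵢ/kT = 0.22330, 2.3629, 3.7748.
Z = Σ e^(−Eᵢ/kT) = e^(−0.22330) + e^(−2.3629) + e^(−3.7748) = 0.79987 + 0.094147 + 0.022942 = 0.91696.
P₂ = e^(−E₂/kT) / Z = 0.022942/0.91696 = 0.0250.

0.0250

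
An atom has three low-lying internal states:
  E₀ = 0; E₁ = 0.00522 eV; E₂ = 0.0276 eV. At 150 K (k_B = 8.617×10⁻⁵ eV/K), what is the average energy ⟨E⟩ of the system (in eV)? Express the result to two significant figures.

0.0038 eV

k_BT = 8.617×10⁻⁵ × 150 K = 0.01293 eV.
Eᵢ/kT = 0, 0.4037, 2.135.
Z = Σ e^(−Eᵢ/kT) = e^(−0) + e^(−0.4037) + e^(−2.135) = 1.000 + 0.6678 + 0.1182 = 1.786.
⟨E⟩ = Σ Eᵢ e^(−Eᵢ/kT) / Z = (0·1.000 + 0.00522·0.6678 + 0.0276·0.1182) / 1.786 = 0.0038 eV.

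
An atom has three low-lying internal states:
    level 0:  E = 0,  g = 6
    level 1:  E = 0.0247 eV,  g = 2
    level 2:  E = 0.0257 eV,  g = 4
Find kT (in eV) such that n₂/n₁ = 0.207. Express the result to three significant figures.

0.000441 eV

n₂/n₁ = (g₂/g₁) exp[−(E₂−E₁)/kT] = 0.207.
⇒ (E₂−E₁)/kT = ln((4/2)/0.207) = ln(9.6618) = 2.2682.
kT = 0.0010 eV / 2.2682 = 0.000441 eV.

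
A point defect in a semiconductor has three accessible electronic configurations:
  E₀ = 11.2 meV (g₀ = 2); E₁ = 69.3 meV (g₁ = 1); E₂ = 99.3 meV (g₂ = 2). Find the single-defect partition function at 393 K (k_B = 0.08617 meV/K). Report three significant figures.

k_BT = 0.08617 × 393 K = 33.865 meV.
Eᵢ/kT = 0.33072, 2.0464, 2.9322.
Z = Σ gᵢe^(−Eᵢ/kT) = 2·e^(−0.33072) + 1·e^(−2.0464) + 2·e^(−2.9322) = 1.4368 + 0.12920 + 0.10656 = 1.6726.

Z = 1.67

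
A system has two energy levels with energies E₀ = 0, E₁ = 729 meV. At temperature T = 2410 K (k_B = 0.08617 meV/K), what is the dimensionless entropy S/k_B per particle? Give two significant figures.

0.13

k_BT = 0.08617 × 2410 K = 207.7 meV.
Eᵢ/kT = 0, 3.510.
Z = Σ e^(−Eᵢ/kT) = e^(−0) + e^(−3.510) = 1.000 + 0.02990 = 1.030.
⟨E⟩ = Σ EᵢPᵢ = 21.16 meV.
S/k_B = ln Z + ⟨E⟩/kT = ln(1.030) + 21.16/207.7 = 0.02956 + 0.1019 = 0.13.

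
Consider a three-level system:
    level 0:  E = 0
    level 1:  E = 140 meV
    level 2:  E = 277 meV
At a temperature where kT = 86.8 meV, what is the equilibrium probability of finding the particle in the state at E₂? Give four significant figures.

Eᵢ/kT = 0, 1.61290, 3.19124.
Z = Σ e^(−Eᵢ/kT) = e^(−0) + e^(−1.61290) + e^(−3.19124) = 1.00000 + 0.199309 + 0.0411208 = 1.24043.
P₂ = e^(−E₂/kT) / Z = 0.0411208/1.24043 = 0.03315.

0.03315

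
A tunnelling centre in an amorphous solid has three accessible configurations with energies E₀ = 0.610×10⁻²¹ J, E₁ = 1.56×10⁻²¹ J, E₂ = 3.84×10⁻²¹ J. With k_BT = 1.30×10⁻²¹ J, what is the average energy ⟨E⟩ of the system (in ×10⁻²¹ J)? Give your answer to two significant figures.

Eᵢ/kT = 0.4692, 1.200, 2.954.
Z = Σ e^(−Eᵢ/kT) = e^(−0.4692) + e^(−1.200) + e^(−2.954) = 0.6255 + 0.3012 + 0.05213 = 0.9788.
⟨E⟩ = Σ Eᵢ e^(−Eᵢ/kT) / Z = (0.610·0.6255 + 1.56·0.3012 + 3.84·0.05213) / 0.9788 = 1.1 ×10⁻²¹ J.

1.1 ×10⁻²¹ J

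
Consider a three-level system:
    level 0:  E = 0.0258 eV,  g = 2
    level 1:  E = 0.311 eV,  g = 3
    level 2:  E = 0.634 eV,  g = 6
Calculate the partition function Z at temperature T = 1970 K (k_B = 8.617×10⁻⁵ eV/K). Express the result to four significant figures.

Z = 2.342

k_BT = 8.617×10⁻⁵ × 1970 K = 0.169755 eV.
Eᵢ/kT = 0.151984, 1.83205, 3.73479.
Z = Σ gᵢe^(−Eᵢ/kT) = 2·e^(−0.151984) + 3·e^(−1.83205) + 6·e^(−3.73479) = 1.71800 + 0.480255 + 0.143269 = 2.34152.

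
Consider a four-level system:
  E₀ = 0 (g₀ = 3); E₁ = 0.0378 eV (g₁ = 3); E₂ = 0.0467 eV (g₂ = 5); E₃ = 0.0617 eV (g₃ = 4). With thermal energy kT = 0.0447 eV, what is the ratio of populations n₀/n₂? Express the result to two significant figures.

1.7

n₀/n₂ = (g₀/g₂) exp[−(E₀−E₂)/kT] = (3/5) × exp(−(-0.0467 eV)/(0.0447 eV)) = (3/5) × exp(1.045) = 1.7.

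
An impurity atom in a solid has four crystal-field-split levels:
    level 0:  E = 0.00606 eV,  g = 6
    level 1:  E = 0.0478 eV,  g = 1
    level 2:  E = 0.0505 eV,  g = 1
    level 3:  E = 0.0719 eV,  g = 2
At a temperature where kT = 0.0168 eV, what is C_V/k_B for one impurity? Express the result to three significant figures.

0.254

Eᵢ/kT = 0.36071, 2.8452, 3.0060, 4.2798.
Z = Σ gᵢe^(−Eᵢ/kT) = 6·e^(−0.36071) + 1·e^(−2.8452) + 1·e^(−3.0060) + 2·e^(−4.2798) = 4.1831 + 0.058123 + 0.049489 + 0.027691 = 4.3184.
⟨E⟩ = 0.0075533 eV, ⟨E²⟩ = 0.00012870 eV².
C_V/k_B = (⟨E²⟩ − ⟨E⟩²)/(kT)² = (0.00012870 − 0.000057052)/0.00028224 = 0.254.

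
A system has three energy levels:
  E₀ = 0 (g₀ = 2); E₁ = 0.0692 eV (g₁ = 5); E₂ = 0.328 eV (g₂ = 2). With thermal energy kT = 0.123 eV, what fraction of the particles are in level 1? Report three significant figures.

Eᵢ/kT = 0, 0.56260, 2.6667.
Z = Σ gᵢe^(−Eᵢ/kT) = 2·e^(−0) + 5·e^(−0.56260) + 2·e^(−2.6667) = 2.0000 + 2.8486 + 0.13896 = 4.9876.
P₁ = g₁ e^(−E₁/kT) / Z = 2.8486/4.9876 = 0.571.

0.571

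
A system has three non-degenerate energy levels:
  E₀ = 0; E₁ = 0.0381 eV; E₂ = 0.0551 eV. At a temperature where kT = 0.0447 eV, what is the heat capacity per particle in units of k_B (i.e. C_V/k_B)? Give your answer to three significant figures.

0.261

Eᵢ/kT = 0, 0.85235, 1.2327.
Z = Σ e^(−Eᵢ/kT) = e^(−0) + e^(−0.85235) + e^(−1.2327) = 1.0000 + 0.42641 + 0.29150 = 1.7179.
⟨E⟩ = 0.018807 eV, ⟨E²⟩ = 0.00087547 eV².
C_V/k_B = (⟨E²⟩ − ⟨E⟩²)/(kT)² = (0.00087547 − 0.00035370)/0.0019981 = 0.261.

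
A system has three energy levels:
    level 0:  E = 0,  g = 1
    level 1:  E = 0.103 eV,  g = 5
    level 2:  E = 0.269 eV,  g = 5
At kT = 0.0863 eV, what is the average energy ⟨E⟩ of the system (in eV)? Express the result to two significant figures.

Eᵢ/kT = 0, 1.194, 3.117.
Z = Σ gᵢe^(−Eᵢ/kT) = 1·e^(−0) + 5·e^(−1.194) + 5·e^(−3.117) = 1.000 + 1.515 + 0.2214 = 2.736.
⟨E⟩ = Σ Eᵢ gᵢe^(−Eᵢ/kT) / Z = (0·1.000 + 0.103·1.515 + 0.269·0.2214) / 2.736 = 0.079 eV.

0.079 eV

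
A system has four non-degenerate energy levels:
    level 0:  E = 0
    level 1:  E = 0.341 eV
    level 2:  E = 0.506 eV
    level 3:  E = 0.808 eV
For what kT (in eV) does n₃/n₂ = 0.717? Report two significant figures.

0.91 eV

n₃/n₂ = exp[−(E₃−E₂)/kT] = 0.717.
⇒ (E₃−E₂)/kT = ln(1/0.717) = ln(1.395) = 0.3329.
kT = 0.302 eV / 0.3329 = 0.91 eV.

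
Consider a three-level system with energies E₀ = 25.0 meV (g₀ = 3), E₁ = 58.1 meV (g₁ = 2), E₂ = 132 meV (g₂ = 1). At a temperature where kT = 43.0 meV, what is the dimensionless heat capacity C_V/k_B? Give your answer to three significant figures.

0.213

Eᵢ/kT = 0.58140, 1.3512, 3.0698.
Z = Σ gᵢe^(−Eᵢ/kT) = 3·e^(−0.58140) + 2·e^(−1.3512) + 1·e^(−3.0698) = 1.6773 + 0.51786 + 0.046430 = 2.2416.
⟨E⟩ = 34.863 meV, ⟨E²⟩ = 1608.4 meV².
C_V/k_B = (⟨E²⟩ − ⟨E⟩²)/(kT)² = (1608.4 − 1215.4)/1849.0 = 0.213.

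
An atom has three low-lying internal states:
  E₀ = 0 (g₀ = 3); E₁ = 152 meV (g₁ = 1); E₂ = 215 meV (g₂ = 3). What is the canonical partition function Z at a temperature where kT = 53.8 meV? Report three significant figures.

Eᵢ/kT = 0, 2.8253, 3.9963.
Z = Σ gᵢe^(−Eᵢ/kT) = 3·e^(−0) + 1·e^(−2.8253) + 3·e^(−3.9963) = 3.0000 + 0.059291 + 0.055151 = 3.1144.

Z = 3.11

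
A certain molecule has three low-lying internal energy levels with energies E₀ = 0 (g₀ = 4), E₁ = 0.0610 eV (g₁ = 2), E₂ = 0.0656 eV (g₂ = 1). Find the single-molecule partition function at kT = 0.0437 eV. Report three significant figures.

Z = 4.72

Eᵢ/kT = 0, 1.3959, 1.5011.
Z = Σ gᵢe^(−Eᵢ/kT) = 4·e^(−0) + 2·e^(−1.3959) + 1·e^(−1.5011) = 4.0000 + 0.49522 + 0.22288 = 4.7181.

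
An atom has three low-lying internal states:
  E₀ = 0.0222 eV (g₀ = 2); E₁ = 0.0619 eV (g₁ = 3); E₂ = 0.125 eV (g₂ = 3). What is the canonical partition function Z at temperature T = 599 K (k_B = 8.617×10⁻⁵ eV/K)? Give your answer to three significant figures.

Z = 2.47

k_BT = 8.617×10⁻⁵ × 599 K = 0.051616 eV.
Eᵢ/kT = 0.43010, 1.1992, 2.4217.
Z = Σ gᵢe^(−Eᵢ/kT) = 2·e^(−0.43010) + 3·e^(−1.1992) + 3·e^(−2.4217) = 1.3009 + 0.90431 + 0.26631 = 2.4715.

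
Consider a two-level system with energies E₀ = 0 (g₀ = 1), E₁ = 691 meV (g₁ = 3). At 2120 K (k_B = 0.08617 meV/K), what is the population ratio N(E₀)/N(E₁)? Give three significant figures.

k_BT = 0.08617 × 2120 K = 182.68 meV.
n₀/n₁ = (g₀/g₁) exp[−(E₀−E₁)/kT] = (1/3) × exp(−(-691 meV)/(182.68 meV)) = (1/3) × exp(3.7826) = 14.6.

14.6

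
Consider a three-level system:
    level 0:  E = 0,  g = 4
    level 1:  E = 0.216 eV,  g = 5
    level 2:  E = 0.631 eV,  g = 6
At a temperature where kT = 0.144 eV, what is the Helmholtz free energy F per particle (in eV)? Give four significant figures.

-0.2371 eV

Eᵢ/kT = 0, 1.50000, 4.38194.
Z = Σ gᵢe^(−Eᵢ/kT) = 4·e^(−0) + 5·e^(−1.50000) + 6·e^(−4.38194) = 4.00000 + 1.11565 + 0.0750065 = 5.19066.
F = −kT ln Z = −0.144 × ln(5.19066) = −0.144 × 1.64686 = -0.2371 eV.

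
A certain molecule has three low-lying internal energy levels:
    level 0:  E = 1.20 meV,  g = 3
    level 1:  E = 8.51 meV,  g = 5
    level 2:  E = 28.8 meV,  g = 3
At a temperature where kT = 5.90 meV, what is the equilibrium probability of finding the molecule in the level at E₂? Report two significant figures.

0.0062

Eᵢ/kT = 0.2034, 1.442, 4.881.
Z = Σ gᵢe^(−Eᵢ/kT) = 3·e^(−0.2034) + 5·e^(−1.442) + 3·e^(−4.881) = 2.448 + 1.182 + 0.02277 = 3.653.
P₂ = g₂ e^(−E₂/kT) / Z = 0.02277/3.653 = 0.0062.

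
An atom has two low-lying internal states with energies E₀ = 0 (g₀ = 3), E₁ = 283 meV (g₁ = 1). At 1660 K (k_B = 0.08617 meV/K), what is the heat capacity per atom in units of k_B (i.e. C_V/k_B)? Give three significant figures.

0.165

k_BT = 0.08617 × 1660 K = 143.04 meV.
Eᵢ/kT = 0, 1.9785.
Z = Σ gᵢe^(−Eᵢ/kT) = 3·e^(−0) + 1·e^(−1.9785) = 3.0000 + 0.13828 = 3.1383.
⟨E⟩ = 12.470 meV, ⟨E²⟩ = 3528.9 meV².
C_V/k_B = (⟨E²⟩ − ⟨E⟩²)/(kT)² = (3528.9 − 155.50)/20460 = 0.165.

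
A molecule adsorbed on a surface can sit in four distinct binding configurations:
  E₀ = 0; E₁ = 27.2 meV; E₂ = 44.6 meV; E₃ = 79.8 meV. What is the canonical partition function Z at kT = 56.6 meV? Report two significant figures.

Z = 2.3

Eᵢ/kT = 0, 0.4806, 0.7880, 1.410.
Z = Σ e^(−Eᵢ/kT) = e^(−0) + e^(−0.4806) + e^(−0.7880) + e^(−1.410) = 1.000 + 0.6184 + 0.4548 + 0.2441 = 2.317.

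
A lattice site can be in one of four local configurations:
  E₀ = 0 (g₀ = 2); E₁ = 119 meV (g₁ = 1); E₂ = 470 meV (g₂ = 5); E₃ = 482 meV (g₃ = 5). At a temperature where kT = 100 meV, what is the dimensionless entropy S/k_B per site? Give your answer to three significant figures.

1.19

Eᵢ/kT = 0, 1.1900, 4.7000, 4.8200.
Z = Σ gᵢe^(−Eᵢ/kT) = 2·e^(−0) + 1·e^(−1.1900) + 5·e^(−4.7000) + 5·e^(−4.8200) = 2.0000 + 0.30422 + 0.045476 + 0.040334 = 2.3900.
⟨E⟩ = Σ EᵢPᵢ = 32.225 meV.
S/k_B = ln Z + ⟨E⟩/kT = ln(2.3900) + 32.225/100 = 0.87129 + 0.32225 = 1.19.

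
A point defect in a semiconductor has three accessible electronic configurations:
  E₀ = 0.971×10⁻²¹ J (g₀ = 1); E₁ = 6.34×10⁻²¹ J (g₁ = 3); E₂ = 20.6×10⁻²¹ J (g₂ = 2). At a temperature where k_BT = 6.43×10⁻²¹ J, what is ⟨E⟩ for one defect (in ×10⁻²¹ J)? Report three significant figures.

Eᵢ/kT = 0.15101, 0.98600, 3.2037.
Z = Σ gᵢe^(−Eᵢ/kT) = 1·e^(−0.15101) + 3·e^(−0.98600) + 2·e^(−3.2037) = 0.85984 + 1.1192 + 0.081223 = 2.0603.
⟨E⟩ = Σ Eᵢ gᵢe^(−Eᵢ/kT) / Z = (0.971·0.85984 + 6.34·1.1192 + 20.6·0.081223) / 2.0603 = 4.66 ×10⁻²¹ J.

4.66 ×10⁻²¹ J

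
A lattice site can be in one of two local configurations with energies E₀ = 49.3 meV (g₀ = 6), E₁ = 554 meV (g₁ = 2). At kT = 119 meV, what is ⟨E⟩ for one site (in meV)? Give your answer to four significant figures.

Eᵢ/kT = 0.414286, 4.65546.
Z = Σ gᵢe^(−Eᵢ/kT) = 6·e^(−0.414286) + 2·e^(−4.65546) = 3.96487 + 0.0190191 = 3.98389.
⟨E⟩ = Σ Eᵢ gᵢe^(−Eᵢ/kT) / Z = (49.3·3.96487 + 554·0.0190191) / 3.98389 = 51.71 meV.

51.71 meV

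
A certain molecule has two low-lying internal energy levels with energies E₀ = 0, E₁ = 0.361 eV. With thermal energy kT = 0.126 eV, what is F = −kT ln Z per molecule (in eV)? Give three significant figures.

-0.00698 eV

Eᵢ/kT = 0, 2.8651.
Z = Σ e^(−Eᵢ/kT) = e^(−0) + e^(−2.8651) = 1.0000 + 0.056977 = 1.0570.
F = −kT ln Z = −0.126 × ln(1.0570) = −0.126 × 0.055435 = -0.00698 eV.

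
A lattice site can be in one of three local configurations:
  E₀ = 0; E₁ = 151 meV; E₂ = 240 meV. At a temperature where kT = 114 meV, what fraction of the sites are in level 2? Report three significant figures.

Eᵢ/kT = 0, 1.3246, 2.1053.
Z = Σ e^(−Eᵢ/kT) = e^(−0) + e^(−1.3246) + e^(−2.1053) = 1.0000 + 0.26591 + 0.12181 = 1.3877.
P₂ = e^(−E₂/kT) / Z = 0.12181/1.3877 = 0.0878.

0.0878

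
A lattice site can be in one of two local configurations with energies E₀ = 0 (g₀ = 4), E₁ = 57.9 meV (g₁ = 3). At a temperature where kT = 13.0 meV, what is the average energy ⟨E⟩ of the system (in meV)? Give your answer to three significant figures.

Eᵢ/kT = 0, 4.4538.
Z = Σ gᵢe^(−Eᵢ/kT) = 4·e^(−0) + 3·e^(−4.4538) = 4.0000 + 0.034903 = 4.0349.
⟨E⟩ = Σ Eᵢ gᵢe^(−Eᵢ/kT) / Z = (0·4.0000 + 57.9·0.034903) / 4.0349 = 0.501 meV.

0.501 meV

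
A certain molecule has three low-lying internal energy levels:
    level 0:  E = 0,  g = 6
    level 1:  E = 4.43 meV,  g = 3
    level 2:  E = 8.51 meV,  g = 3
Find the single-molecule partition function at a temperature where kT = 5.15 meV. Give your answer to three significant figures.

Eᵢ/kT = 0, 0.86019, 1.6524.
Z = Σ gᵢe^(−Eᵢ/kT) = 6·e^(−0) + 3·e^(−0.86019) + 3·e^(−1.6524) = 6.0000 + 1.2692 + 0.57477 = 7.8440.

Z = 7.84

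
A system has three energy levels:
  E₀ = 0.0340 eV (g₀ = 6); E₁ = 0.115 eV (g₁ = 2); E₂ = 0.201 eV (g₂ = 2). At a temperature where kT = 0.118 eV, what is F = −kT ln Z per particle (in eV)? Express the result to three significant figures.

Eᵢ/kT = 0.28814, 0.97458, 1.7034.
Z = Σ gᵢe^(−Eᵢ/kT) = 6·e^(−0.28814) + 2·e^(−0.97458) + 2·e^(−1.7034) = 4.4979 + 0.75470 + 0.36413 = 5.6167.
F = −kT ln Z = −0.118 × ln(5.6167) = −0.118 × 1.7257 = -0.204 eV.

-0.204 eV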